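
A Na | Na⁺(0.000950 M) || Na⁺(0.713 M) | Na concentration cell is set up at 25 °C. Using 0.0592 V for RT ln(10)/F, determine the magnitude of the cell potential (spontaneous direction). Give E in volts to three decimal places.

+0.170 V

For a concentration cell E°cell = 0. The 0.713 M side is the cathode (reduction is favoured where [Na⁺] is higher).
With n = 1, E = −(0.0592/1) log([Na⁺]ₐₙ/[Na⁺]꜀ₐₜ) = −(0.0592/1) log(0.00095/0.713) = −(0.0592/1)(-2.875) = +0.170 V.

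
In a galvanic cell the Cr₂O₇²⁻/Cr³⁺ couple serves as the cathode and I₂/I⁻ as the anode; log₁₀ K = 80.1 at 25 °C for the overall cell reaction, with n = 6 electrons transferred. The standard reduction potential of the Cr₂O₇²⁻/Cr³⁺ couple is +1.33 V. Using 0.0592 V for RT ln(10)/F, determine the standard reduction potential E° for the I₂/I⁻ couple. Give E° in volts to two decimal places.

E°cell = (0.0592/n)·log K = (0.0592/6)(80.1) = +0.790 V.
Since Cr₂O₇²⁻/Cr³⁺ is the cathode and I₂/I⁻ the anode, E°cell = E°(Cr₂O₇²⁻/Cr³⁺) − E°(I₂/I⁻).
So E°(I₂/I⁻) = E°(Cr₂O₇²⁻/Cr³⁺) − E°cell = (+1.33) − (+0.790) = +0.54 V.

+0.54 V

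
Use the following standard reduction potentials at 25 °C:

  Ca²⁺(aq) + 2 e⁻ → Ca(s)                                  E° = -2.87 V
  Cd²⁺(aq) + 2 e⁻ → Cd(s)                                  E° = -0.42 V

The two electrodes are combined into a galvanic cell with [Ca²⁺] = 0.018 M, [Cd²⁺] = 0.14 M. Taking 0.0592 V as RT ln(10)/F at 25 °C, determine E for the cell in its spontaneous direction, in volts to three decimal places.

+2.476 V

Cd²⁺/Cd is the cathode (higher E°), Ca²⁺/Ca the anode: E°cell = -0.42 − (-2.87) = +2.45 V, n = 2.
Overall: Cd²⁺(aq) + Ca(s) → Cd(s) + Ca²⁺(aq)
Q = [Ca²⁺] / ([Cd²⁺]); log Q = -0.891.
E = E° − (0.0592/n) log Q = +2.45 − (0.0592/2)(-0.891) = +2.476 V.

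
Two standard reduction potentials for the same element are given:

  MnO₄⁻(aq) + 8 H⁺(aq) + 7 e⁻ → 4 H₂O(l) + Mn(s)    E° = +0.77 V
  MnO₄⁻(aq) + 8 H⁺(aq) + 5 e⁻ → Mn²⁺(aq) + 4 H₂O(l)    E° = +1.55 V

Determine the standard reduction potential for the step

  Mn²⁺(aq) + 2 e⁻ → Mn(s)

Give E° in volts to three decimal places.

-1.180 V

Sequential free energies add, so n₃E°₃ = n₁E°₁ + n₂E°₂.
With n₃ = 7, and the known step contributing 5×(+1.55) V, the unknown satisfies 2·E° = 7×(+0.77) − 5×(+1.55) = -2.360.
E° = -2.360 / 2 = -1.180 V.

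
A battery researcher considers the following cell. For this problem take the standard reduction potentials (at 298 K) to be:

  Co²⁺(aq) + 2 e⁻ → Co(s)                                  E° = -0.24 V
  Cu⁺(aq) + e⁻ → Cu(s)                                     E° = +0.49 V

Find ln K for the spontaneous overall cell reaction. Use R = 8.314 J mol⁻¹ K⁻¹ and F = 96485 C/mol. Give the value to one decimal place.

Cathode: Cu⁺/Cu; anode: Co²⁺/Co. E°cell = (+0.49) − (-0.24) = +0.73 V, with n = 2.
ΔG° = −nFE° = −RT ln K, so ln K = nFE°/(RT) = (2)(96485)(+0.73) / ((8.314)(298)) = 56.857.

56.9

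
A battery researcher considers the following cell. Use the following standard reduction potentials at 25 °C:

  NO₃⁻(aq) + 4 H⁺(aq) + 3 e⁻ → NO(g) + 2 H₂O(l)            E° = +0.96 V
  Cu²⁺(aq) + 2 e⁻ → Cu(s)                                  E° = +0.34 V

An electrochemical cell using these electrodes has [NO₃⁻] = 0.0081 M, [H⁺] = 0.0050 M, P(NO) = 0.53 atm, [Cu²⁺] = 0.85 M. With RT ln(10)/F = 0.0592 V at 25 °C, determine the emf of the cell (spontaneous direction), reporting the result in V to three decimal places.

NO₃⁻/NO is the cathode (higher E°), Cu²⁺/Cu the anode: E°cell = +0.96 − (+0.34) = +0.62 V, n = 6.
Overall: 2 NO₃⁻(aq) + 8 H⁺(aq) + 3 Cu(s) → 2 NO(g) + 4 H₂O(l) + 3 Cu²⁺(aq)
Q = P(NO)^2·[Cu²⁺]^3 / ([NO₃⁻]^2·[H⁺]^8); log Q = 21.828.
E = E° − (0.0592/n) log Q = +0.62 − (0.0592/6)(21.828) = +0.405 V.

+0.405 V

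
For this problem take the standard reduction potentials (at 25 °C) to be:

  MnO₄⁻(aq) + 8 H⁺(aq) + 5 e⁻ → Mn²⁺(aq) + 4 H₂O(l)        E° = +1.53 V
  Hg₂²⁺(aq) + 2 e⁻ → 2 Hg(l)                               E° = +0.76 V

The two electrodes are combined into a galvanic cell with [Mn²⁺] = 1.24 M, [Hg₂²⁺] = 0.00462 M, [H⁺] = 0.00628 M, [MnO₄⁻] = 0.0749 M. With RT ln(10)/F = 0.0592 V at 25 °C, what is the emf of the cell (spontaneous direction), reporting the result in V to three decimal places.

+0.616 V

MnO₄⁻/Mn²⁺ is the cathode (higher E°), Hg₂²⁺/Hg the anode: E°cell = +1.53 − (+0.76) = +0.77 V, n = 10.
Overall: 2 MnO₄⁻(aq) + 16 H⁺(aq) + 10 Hg(l) → 2 Mn²⁺(aq) + 8 H₂O(l) + 5 Hg₂²⁺(aq)
Q = [Mn²⁺]^2·[Hg₂²⁺]^5 / ([MnO₄⁻]^2·[H⁺]^16); log Q = 25.994.
E = E° − (0.0592/n) log Q = +0.77 − (0.0592/10)(25.994) = +0.616 V.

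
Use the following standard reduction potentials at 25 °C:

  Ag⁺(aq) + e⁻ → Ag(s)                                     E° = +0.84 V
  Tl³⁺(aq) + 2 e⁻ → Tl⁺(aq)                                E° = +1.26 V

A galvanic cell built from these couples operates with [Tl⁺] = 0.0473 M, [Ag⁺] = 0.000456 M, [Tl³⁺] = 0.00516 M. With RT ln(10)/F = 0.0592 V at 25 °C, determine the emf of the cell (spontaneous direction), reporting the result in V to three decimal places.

Tl³⁺/Tl⁺ is the cathode (higher E°), Ag⁺/Ag the anode: E°cell = +1.26 − (+0.84) = +0.42 V, n = 2.
Overall: Tl³⁺(aq) + 2 Ag(s) → Tl⁺(aq) + 2 Ag⁺(aq)
Q = [Tl⁺]·[Ag⁺]^2 / ([Tl³⁺]); log Q = -5.720.
E = E° − (0.0592/n) log Q = +0.42 − (0.0592/2)(-5.720) = +0.589 V.

+0.589 V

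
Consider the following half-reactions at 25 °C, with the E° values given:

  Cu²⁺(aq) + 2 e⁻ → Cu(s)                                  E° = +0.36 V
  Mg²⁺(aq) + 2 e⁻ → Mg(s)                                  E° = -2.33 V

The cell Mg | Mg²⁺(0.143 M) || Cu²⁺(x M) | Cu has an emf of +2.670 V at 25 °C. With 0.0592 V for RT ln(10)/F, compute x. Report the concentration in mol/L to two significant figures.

Cu²⁺/Cu is the cathode, Mg²⁺/Mg the anode: E°cell = +2.69 V, n = 2.
Overall reaction: Cu²⁺(aq) + Mg(s) → Cu(s) + Mg²⁺(aq); Q = [Mg²⁺]^1/[Cu²⁺]^1.
From E = E° − (0.0592/n) log Q: log Q = (E° − E)·n/0.0592 = (+2.69 − (+2.670))·2/0.0592 = 0.6757.
So 1·log[Cu²⁺] = 1·log(0.143) − log Q = -0.8447 − (0.6757) = -1.5204; [Cu²⁺] = 10^(-1.5204) ≈ 0.030 M.

0.030 M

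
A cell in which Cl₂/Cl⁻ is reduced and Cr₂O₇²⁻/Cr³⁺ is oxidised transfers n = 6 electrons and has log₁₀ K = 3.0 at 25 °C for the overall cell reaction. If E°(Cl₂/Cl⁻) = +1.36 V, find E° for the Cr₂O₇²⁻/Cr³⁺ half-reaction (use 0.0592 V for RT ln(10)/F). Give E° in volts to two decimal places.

+1.33 V

E°cell = (0.0592/n)·log K = (0.0592/6)(3.0) = +0.030 V.
Since Cl₂/Cl⁻ is the cathode and Cr₂O₇²⁻/Cr³⁺ the anode, E°cell = E°(Cl₂/Cl⁻) − E°(Cr₂O₇²⁻/Cr³⁺).
So E°(Cr₂O₇²⁻/Cr³⁺) = E°(Cl₂/Cl⁻) − E°cell = (+1.36) − (+0.030) = +1.33 V.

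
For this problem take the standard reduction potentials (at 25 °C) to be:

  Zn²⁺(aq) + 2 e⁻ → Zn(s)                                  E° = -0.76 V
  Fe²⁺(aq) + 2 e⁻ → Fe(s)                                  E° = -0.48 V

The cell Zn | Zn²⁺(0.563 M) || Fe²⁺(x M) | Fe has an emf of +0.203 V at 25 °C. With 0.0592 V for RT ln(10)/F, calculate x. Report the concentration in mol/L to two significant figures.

Fe²⁺/Fe is the cathode, Zn²⁺/Zn the anode: E°cell = +0.28 V, n = 2.
Overall reaction: Fe²⁺(aq) + Zn(s) → Fe(s) + Zn²⁺(aq); Q = [Zn²⁺]^1/[Fe²⁺]^1.
From E = E° − (0.0592/n) log Q: log Q = (E° − E)·n/0.0592 = (+0.28 − (+0.203))·2/0.0592 = 2.6014.
So 1·log[Fe²⁺] = 1·log(0.563) − log Q = -0.2495 − (2.6014) = -2.8509; [Fe²⁺] = 10^(-2.8509) ≈ 0.0014 M.

0.0014 M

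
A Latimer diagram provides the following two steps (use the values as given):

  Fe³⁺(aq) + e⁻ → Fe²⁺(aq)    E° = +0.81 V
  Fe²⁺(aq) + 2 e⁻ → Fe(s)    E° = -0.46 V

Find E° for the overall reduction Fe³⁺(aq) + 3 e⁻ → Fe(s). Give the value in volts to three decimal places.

-0.037 V

Standard free energies of sequential steps add: ΔG°₃ = ΔG°₁ + ΔG°₂, so n₃E°₃ = n₁E°₁ + n₂E°₂.
E°₃ = (1×+0.81 + 2×-0.46) / 3 = (-0.110) / 3 = -0.037 V.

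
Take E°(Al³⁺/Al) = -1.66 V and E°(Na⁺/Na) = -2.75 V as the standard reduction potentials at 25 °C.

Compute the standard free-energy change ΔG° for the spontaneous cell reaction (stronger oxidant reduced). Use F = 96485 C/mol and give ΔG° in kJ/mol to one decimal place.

-315.5 kJ/mol

Al³⁺/Al (E° = -1.66 V) is the cathode; Na⁺/Na (E° = -2.75 V) is the anode, so E°cell = +1.09 V.
Balancing electrons gives n = 3 (lcm of 3 and 1).
ΔG° = −nFE° = −(3)(96485)(+1.09) = -315,506 J = -315.5 kJ/mol.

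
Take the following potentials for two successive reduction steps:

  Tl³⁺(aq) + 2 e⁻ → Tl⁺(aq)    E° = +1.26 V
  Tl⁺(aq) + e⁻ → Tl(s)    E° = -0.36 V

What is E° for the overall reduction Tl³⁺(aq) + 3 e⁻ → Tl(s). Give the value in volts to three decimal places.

+0.720 V

Since ΔG° = −nFE° is additive over sequential reductions, n₃E°₃ = n₁E°₁ + n₂E°₂.
E°₃ = (2×+1.26 + 1×-0.36) / 3 = (+2.160) / 3 = +0.720 V.
E° values themselves are not directly additive — weighting by electron count is essential.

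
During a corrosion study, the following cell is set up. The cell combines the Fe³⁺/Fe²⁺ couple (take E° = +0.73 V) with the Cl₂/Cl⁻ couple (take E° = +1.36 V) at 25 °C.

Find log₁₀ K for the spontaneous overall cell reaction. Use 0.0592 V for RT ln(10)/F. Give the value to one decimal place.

21.3

Cathode: Cl₂/Cl⁻; anode: Fe³⁺/Fe²⁺. E°cell = +0.63 V, n = 2.
log K = nE°cell / 0.0592 = (2)(+0.63) / 0.0592 = 21.3.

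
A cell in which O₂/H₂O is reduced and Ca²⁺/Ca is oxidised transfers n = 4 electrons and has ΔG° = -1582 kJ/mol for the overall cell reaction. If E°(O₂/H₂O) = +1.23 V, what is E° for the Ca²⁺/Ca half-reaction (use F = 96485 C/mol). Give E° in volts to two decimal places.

E°cell = −ΔG°/(nF) = −(-1582×10³)/((4)(96485)) = +4.099 V.
Since O₂/H₂O is the cathode and Ca²⁺/Ca the anode, E°cell = E°(O₂/H₂O) − E°(Ca²⁺/Ca).
So E°(Ca²⁺/Ca) = E°(O₂/H₂O) − E°cell = (+1.23) − (+4.099) = -2.87 V.

-2.87 V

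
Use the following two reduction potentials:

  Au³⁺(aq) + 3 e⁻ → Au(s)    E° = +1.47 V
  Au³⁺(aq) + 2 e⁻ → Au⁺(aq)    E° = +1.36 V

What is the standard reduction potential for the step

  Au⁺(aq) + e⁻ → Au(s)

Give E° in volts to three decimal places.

+1.690 V

Sequential free energies add, so n₃E°₃ = n₁E°₁ + n₂E°₂.
With n₃ = 3, and the known step contributing 2×(+1.36) V, the unknown satisfies 1·E° = 3×(+1.47) − 2×(+1.36) = +1.690.
E° = +1.690 / 1 = +1.690 V.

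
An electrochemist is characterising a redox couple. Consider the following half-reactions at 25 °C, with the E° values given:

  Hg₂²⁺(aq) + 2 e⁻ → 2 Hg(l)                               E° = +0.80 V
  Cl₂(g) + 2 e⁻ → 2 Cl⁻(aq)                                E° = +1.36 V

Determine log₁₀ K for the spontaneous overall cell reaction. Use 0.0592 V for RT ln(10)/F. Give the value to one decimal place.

18.9

Cathode: Cl₂/Cl⁻; anode: Hg₂²⁺/Hg. E°cell = +0.56 V, n = 2.
log K = nE°cell / 0.0592 = (2)(+0.56) / 0.0592 = 18.9.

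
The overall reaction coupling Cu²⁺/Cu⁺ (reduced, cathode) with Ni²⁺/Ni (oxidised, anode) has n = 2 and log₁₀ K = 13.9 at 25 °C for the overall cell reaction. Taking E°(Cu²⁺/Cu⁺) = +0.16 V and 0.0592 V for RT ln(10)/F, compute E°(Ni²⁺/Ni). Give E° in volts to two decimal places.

-0.25 V

E°cell = (0.0592/n)·log K = (0.0592/2)(13.9) = +0.411 V.
Since Cu²⁺/Cu⁺ is the cathode and Ni²⁺/Ni the anode, E°cell = E°(Cu²⁺/Cu⁺) − E°(Ni²⁺/Ni).
So E°(Ni²⁺/Ni) = E°(Cu²⁺/Cu⁺) − E°cell = (+0.16) − (+0.411) = -0.25 V.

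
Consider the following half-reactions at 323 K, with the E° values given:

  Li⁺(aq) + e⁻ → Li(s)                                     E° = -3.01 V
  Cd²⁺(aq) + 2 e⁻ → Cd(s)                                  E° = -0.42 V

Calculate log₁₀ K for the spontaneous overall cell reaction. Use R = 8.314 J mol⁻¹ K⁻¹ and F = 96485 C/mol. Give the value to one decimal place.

Cathode: Cd²⁺/Cd; anode: Li⁺/Li. E°cell = (-0.42) − (-3.01) = +2.59 V, with n = 2.
ΔG° = −nFE° = −RT ln K, so ln K = nFE°/(RT) = (2)(96485)(+2.59) / ((8.314)(323)) = 186.113.
log₁₀ K = 186.113 / ln 10 = 80.8.

80.8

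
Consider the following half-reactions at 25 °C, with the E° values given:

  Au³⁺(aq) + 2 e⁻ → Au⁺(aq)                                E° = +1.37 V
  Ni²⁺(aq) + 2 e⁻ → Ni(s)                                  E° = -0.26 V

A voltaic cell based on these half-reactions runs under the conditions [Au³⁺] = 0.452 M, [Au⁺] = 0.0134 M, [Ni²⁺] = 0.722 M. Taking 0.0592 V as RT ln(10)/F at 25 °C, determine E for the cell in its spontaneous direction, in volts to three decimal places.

+1.679 V

Au³⁺/Au⁺ is the cathode (higher E°), Ni²⁺/Ni the anode: E°cell = +1.37 − (-0.26) = +1.63 V, n = 2.
Overall: Au³⁺(aq) + Ni(s) → Au⁺(aq) + Ni²⁺(aq)
Q = [Au⁺]·[Ni²⁺] / ([Au³⁺]); log Q = -1.669.
E = E° − (0.0592/n) log Q = +1.63 − (0.0592/2)(-1.669) = +1.679 V.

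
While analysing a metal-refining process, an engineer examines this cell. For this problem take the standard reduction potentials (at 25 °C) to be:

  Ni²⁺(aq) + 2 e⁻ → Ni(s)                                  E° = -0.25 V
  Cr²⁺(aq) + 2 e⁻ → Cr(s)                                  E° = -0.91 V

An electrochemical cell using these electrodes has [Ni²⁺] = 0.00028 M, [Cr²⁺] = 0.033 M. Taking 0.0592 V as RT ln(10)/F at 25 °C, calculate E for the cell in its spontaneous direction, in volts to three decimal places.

+0.599 V

Ni²⁺/Ni is the cathode (higher E°), Cr²⁺/Cr the anode: E°cell = -0.25 − (-0.91) = +0.66 V, n = 2.
Overall: Ni²⁺(aq) + Cr(s) → Ni(s) + Cr²⁺(aq)
Q = [Cr²⁺] / ([Ni²⁺]); log Q = 2.071.
E = E° − (0.0592/n) log Q = +0.66 − (0.0592/2)(2.071) = +0.599 V.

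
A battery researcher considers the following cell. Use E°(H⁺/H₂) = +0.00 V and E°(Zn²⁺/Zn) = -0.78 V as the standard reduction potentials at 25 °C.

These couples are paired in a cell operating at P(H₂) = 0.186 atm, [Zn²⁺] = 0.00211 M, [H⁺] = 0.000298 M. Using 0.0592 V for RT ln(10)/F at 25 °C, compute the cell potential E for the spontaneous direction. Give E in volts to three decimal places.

+0.672 V

H⁺/H₂ is the cathode (higher E°), Zn²⁺/Zn the anode: E°cell = +0.00 − (-0.78) = +0.78 V, n = 2.
Overall: 2 H⁺(aq) + Zn(s) → H₂(g) + Zn²⁺(aq)
Q = P(H₂)·[Zn²⁺] / ([H⁺]^2); log Q = 3.645.
E = E° − (0.0592/n) log Q = +0.78 − (0.0592/2)(3.645) = +0.672 V.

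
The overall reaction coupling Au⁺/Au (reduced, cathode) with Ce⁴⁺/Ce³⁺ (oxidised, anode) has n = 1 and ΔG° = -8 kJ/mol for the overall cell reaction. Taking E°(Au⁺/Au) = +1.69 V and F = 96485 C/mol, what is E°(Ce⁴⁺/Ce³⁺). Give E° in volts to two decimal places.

+1.61 V

E°cell = −ΔG°/(nF) = −(-8×10³)/((1)(96485)) = +0.083 V.
Since Au⁺/Au is the cathode and Ce⁴⁺/Ce³⁺ the anode, E°cell = E°(Au⁺/Au) − E°(Ce⁴⁺/Ce³⁺).
So E°(Ce⁴⁺/Ce³⁺) = E°(Au⁺/Au) − E°cell = (+1.69) − (+0.083) = +1.61 V.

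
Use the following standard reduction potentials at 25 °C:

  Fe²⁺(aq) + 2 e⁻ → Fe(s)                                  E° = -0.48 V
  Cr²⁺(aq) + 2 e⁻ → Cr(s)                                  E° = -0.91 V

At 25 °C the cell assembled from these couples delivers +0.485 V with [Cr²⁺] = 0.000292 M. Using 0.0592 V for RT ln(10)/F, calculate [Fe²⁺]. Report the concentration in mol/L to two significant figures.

Fe²⁺/Fe is the cathode, Cr²⁺/Cr the anode: E°cell = +0.43 V, n = 2.
Overall reaction: Fe²⁺(aq) + Cr(s) → Fe(s) + Cr²⁺(aq); Q = [Cr²⁺]^1/[Fe²⁺]^1.
From E = E° − (0.0592/n) log Q: log Q = (E° − E)·n/0.0592 = (+0.43 − (+0.485))·2/0.0592 = -1.8581.
So 1·log[Fe²⁺] = 1·log(0.000292) − log Q = -3.5346 − (-1.8581) = -1.6765; [Fe²⁺] = 10^(-1.6765) ≈ 0.021 M.

0.021 M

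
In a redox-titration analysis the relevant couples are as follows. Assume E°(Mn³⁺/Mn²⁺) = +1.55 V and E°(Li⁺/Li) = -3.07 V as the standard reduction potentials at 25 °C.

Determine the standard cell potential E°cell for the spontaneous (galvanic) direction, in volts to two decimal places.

The Mn³⁺/Mn²⁺ couple has the higher reduction potential, so it is the cathode; Li⁺/Li is oxidised at the anode.
E°cell = E°(cathode) − E°(anode) = (+1.55) − (-3.07) = +4.62 V.
Since E°cell > 0, the reaction is spontaneous under standard conditions.

+4.62 V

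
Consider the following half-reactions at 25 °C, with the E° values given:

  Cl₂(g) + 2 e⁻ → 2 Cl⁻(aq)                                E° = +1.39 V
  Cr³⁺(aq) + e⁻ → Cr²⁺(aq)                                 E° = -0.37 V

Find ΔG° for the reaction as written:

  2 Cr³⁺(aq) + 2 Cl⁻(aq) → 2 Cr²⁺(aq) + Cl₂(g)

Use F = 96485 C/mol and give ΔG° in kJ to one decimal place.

As written, Cr³⁺/Cr²⁺ is reduced (cathode) and Cl₂/Cl⁻ is oxidised (anode), so E°cell = (-0.37) − (+1.39) = -1.76 V.
Balancing electrons gives n = 2.
ΔG° = −nFE° = −(2)(96485)(-1.76) = 339,627 J = +339.6 kJ.

+339.6 kJ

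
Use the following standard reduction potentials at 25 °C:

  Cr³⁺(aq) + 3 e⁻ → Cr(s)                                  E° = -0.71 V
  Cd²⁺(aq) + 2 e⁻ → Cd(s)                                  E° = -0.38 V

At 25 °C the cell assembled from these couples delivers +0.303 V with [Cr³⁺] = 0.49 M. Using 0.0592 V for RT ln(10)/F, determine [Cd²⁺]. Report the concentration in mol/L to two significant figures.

0.076 M

Cd²⁺/Cd is the cathode, Cr³⁺/Cr the anode: E°cell = +0.33 V, n = 6.
Overall reaction: 3 Cd²⁺(aq) + 2 Cr(s) → 3 Cd(s) + 2 Cr³⁺(aq); Q = [Cr³⁺]^2/[Cd²⁺]^3.
From E = E° − (0.0592/n) log Q: log Q = (E° − E)·n/0.0592 = (+0.33 − (+0.303))·6/0.0592 = 2.7365.
So 3·log[Cd²⁺] = 2·log(0.49) − log Q = -0.6196 − (2.7365) = -3.3561; log[Cd²⁺] = -3.3561 / 3 = -1.1187; [Cd²⁺] = 10^(-1.1187) ≈ 0.076 M.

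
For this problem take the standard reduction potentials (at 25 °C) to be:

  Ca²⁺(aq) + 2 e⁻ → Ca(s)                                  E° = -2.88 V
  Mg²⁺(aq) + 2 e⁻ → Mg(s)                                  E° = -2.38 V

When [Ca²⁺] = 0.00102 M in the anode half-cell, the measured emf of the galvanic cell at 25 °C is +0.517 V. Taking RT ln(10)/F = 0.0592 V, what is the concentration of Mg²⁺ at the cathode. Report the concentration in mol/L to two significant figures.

0.0038 M

Mg²⁺/Mg is the cathode, Ca²⁺/Ca the anode: E°cell = +0.50 V, n = 2.
Overall reaction: Mg²⁺(aq) + Ca(s) → Mg(s) + Ca²⁺(aq); Q = [Ca²⁺]^1/[Mg²⁺]^1.
From E = E° − (0.0592/n) log Q: log Q = (E° − E)·n/0.0592 = (+0.50 − (+0.517))·2/0.0592 = -0.5743.
So 1·log[Mg²⁺] = 1·log(0.00102) − log Q = -2.9914 − (-0.5743) = -2.4171; [Mg²⁺] = 10^(-2.4171) ≈ 0.0038 M.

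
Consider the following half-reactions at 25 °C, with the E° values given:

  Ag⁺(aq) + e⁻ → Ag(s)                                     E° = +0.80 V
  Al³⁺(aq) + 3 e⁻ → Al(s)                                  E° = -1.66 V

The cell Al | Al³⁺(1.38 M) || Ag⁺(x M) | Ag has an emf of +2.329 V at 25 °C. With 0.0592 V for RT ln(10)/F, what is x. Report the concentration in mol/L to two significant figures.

0.0068 M

Ag⁺/Ag is the cathode, Al³⁺/Al the anode: E°cell = +2.46 V, n = 3.
Overall reaction: 3 Ag⁺(aq) + Al(s) → 3 Ag(s) + Al³⁺(aq); Q = [Al³⁺]^1/[Ag⁺]^3.
From E = E° − (0.0592/n) log Q: log Q = (E° − E)·n/0.0592 = (+2.46 − (+2.329))·3/0.0592 = 6.6385.
So 3·log[Ag⁺] = 1·log(1.38) − log Q = 0.1399 − (6.6385) = -6.4986; log[Ag⁺] = -6.4986 / 3 = -2.1662; [Ag⁺] = 10^(-2.1662) ≈ 0.0068 M.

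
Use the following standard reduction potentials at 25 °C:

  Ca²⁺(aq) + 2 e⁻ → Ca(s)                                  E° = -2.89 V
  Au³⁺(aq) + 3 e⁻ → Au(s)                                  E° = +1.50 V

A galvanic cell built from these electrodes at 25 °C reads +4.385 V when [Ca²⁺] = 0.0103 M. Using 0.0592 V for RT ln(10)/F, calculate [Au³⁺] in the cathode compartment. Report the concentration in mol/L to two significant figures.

Au³⁺/Au is the cathode, Ca²⁺/Ca the anode: E°cell = +4.39 V, n = 6.
Overall reaction: 2 Au³⁺(aq) + 3 Ca(s) → 2 Au(s) + 3 Ca²⁺(aq); Q = [Ca²⁺]^3/[Au³⁺]^2.
From E = E° − (0.0592/n) log Q: log Q = (E° − E)·n/0.0592 = (+4.39 − (+4.385))·6/0.0592 = 0.5068.
So 2·log[Au³⁺] = 3·log(0.0103) − log Q = -5.9615 − (0.5068) = -6.4683; log[Au³⁺] = -6.4683 / 2 = -3.2342; [Au³⁺] = 10^(-3.2342) ≈ 0.00058 M.

0.00058 M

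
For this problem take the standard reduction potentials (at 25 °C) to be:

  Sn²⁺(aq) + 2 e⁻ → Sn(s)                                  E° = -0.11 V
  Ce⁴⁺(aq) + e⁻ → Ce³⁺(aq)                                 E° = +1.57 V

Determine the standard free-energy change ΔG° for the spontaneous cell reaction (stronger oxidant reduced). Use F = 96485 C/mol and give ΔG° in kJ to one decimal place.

-324.2 kJ

Ce⁴⁺/Ce³⁺ (E° = +1.57 V) is the cathode; Sn²⁺/Sn (E° = -0.11 V) is the anode, so E°cell = +1.68 V.
Balancing electrons gives n = 2 (lcm of 1 and 2).
ΔG° = −nFE° = −(2)(96485)(+1.68) = -324,190 J = -324.2 kJ.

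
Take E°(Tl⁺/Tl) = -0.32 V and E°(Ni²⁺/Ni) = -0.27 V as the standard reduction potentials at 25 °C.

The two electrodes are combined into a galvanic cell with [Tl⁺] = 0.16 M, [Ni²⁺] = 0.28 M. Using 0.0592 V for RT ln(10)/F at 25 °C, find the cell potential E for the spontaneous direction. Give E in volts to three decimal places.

Ni²⁺/Ni is the cathode (higher E°), Tl⁺/Tl the anode: E°cell = -0.27 − (-0.32) = +0.05 V, n = 2.
Overall: Ni²⁺(aq) + 2 Tl(s) → Ni(s) + 2 Tl⁺(aq)
Q = [Tl⁺]^2 / ([Ni²⁺]); log Q = -1.039.
E = E° − (0.0592/n) log Q = +0.05 − (0.0592/2)(-1.039) = +0.081 V.

+0.081 V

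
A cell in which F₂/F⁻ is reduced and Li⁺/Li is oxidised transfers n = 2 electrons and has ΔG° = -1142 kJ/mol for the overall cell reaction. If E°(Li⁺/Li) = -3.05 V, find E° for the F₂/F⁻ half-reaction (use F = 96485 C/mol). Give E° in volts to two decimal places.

+2.87 V

E°cell = −ΔG°/(nF) = −(-1142×10³)/((2)(96485)) = +5.918 V.
Since F₂/F⁻ is the cathode and Li⁺/Li the anode, E°cell = E°(F₂/F⁻) − E°(Li⁺/Li).
So E°(F₂/F⁻) = E°cell + E°(Li⁺/Li) = +5.918 + (-3.05) = +2.87 V.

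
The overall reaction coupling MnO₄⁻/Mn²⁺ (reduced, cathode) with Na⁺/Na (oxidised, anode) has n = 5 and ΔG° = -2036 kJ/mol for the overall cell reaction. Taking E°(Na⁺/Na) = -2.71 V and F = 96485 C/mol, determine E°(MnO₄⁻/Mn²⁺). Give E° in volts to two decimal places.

E°cell = −ΔG°/(nF) = −(-2036×10³)/((5)(96485)) = +4.220 V.
Since MnO₄⁻/Mn²⁺ is the cathode and Na⁺/Na the anode, E°cell = E°(MnO₄⁻/Mn²⁺) − E°(Na⁺/Na).
So E°(MnO₄⁻/Mn²⁺) = E°cell + E°(Na⁺/Na) = +4.220 + (-2.71) = +1.51 V.

+1.51 V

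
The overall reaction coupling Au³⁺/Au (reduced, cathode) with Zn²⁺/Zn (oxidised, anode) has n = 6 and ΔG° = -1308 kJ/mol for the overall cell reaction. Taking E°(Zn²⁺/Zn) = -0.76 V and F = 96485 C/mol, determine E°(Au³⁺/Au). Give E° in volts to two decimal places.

+1.50 V

E°cell = −ΔG°/(nF) = −(-1308×10³)/((6)(96485)) = +2.259 V.
Since Au³⁺/Au is the cathode and Zn²⁺/Zn the anode, E°cell = E°(Au³⁺/Au) − E°(Zn²⁺/Zn).
So E°(Au³⁺/Au) = E°cell + E°(Zn²⁺/Zn) = +2.259 + (-0.76) = +1.50 V.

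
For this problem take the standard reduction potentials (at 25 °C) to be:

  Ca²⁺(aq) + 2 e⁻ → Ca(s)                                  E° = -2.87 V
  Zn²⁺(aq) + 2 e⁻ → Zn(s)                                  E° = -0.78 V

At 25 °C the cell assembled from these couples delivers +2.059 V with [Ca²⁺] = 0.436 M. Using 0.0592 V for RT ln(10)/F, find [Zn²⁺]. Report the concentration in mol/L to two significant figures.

Zn²⁺/Zn is the cathode, Ca²⁺/Ca the anode: E°cell = +2.09 V, n = 2.
Overall reaction: Zn²⁺(aq) + Ca(s) → Zn(s) + Ca²⁺(aq); Q = [Ca²⁺]^1/[Zn²⁺]^1.
From E = E° − (0.0592/n) log Q: log Q = (E° − E)·n/0.0592 = (+2.09 − (+2.059))·2/0.0592 = 1.0473.
So 1·log[Zn²⁺] = 1·log(0.436) − log Q = -0.3605 − (1.0473) = -1.4078; [Zn²⁺] = 10^(-1.4078) ≈ 0.039 M.

0.039 M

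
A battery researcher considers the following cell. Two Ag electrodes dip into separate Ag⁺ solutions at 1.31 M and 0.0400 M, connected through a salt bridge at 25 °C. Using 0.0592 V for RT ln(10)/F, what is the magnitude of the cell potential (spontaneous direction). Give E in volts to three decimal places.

For a concentration cell E°cell = 0. The 1.31 M side is the cathode (reduction is favoured where [Ag⁺] is higher).
With n = 1, E = −(0.0592/1) log([Ag⁺]ₐₙ/[Ag⁺]꜀ₐₜ) = −(0.0592/1) log(0.04/1.31) = −(0.0592/1)(-1.515) = +0.090 V.

+0.090 V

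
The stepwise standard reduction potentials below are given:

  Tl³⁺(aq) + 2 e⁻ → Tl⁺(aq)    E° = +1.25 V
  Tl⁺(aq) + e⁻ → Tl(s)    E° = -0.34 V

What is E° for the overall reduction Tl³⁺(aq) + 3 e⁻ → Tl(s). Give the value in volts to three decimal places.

Standard free energies of sequential steps add: ΔG°₃ = ΔG°₁ + ΔG°₂, so n₃E°₃ = n₁E°₁ + n₂E°₂.
E°₃ = (2×+1.25 + 1×-0.34) / 3 = (+2.160) / 3 = +0.720 V.

+0.720 V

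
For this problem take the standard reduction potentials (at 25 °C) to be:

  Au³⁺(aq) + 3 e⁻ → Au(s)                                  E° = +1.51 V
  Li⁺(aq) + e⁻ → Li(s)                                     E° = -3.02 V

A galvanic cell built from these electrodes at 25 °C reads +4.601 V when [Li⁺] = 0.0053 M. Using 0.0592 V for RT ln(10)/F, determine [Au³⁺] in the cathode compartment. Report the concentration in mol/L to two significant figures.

0.00059 M

Au³⁺/Au is the cathode, Li⁺/Li the anode: E°cell = +4.53 V, n = 3.
Overall reaction: Au³⁺(aq) + 3 Li(s) → Au(s) + 3 Li⁺(aq); Q = [Li⁺]^3/[Au³⁺]^1.
From E = E° − (0.0592/n) log Q: log Q = (E° − E)·n/0.0592 = (+4.53 − (+4.601))·3/0.0592 = -3.5980.
So 1·log[Au³⁺] = 3·log(0.0053) − log Q = -6.8272 − (-3.5980) = -3.2292; [Au³⁺] = 10^(-3.2292) ≈ 0.00059 M.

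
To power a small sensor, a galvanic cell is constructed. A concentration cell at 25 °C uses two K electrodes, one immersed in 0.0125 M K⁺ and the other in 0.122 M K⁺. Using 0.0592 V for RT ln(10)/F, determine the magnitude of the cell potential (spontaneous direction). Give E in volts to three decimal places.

+0.059 V

For a concentration cell E°cell = 0. The 0.122 M side is the cathode (reduction is favoured where [K⁺] is higher).
With n = 1, E = −(0.0592/1) log([K⁺]ₐₙ/[K⁺]꜀ₐₜ) = −(0.0592/1) log(0.0125/0.122) = −(0.0592/1)(-0.989) = +0.059 V.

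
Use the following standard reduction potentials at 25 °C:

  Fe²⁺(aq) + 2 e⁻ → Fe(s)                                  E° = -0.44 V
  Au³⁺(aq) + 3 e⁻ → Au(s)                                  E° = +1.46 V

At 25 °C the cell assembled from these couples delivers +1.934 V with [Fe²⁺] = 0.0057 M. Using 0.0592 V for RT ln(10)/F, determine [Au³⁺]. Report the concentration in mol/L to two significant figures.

0.023 M

Au³⁺/Au is the cathode, Fe²⁺/Fe the anode: E°cell = +1.90 V, n = 6.
Overall reaction: 2 Au³⁺(aq) + 3 Fe(s) → 2 Au(s) + 3 Fe²⁺(aq); Q = [Fe²⁺]^3/[Au³⁺]^2.
From E = E° − (0.0592/n) log Q: log Q = (E° − E)·n/0.0592 = (+1.90 − (+1.934))·6/0.0592 = -3.4459.
So 2·log[Au³⁺] = 3·log(0.0057) − log Q = -6.7324 − (-3.4459) = -3.2865; log[Au³⁺] = -3.2865 / 2 = -1.6433; [Au³⁺] = 10^(-1.6433) ≈ 0.023 M.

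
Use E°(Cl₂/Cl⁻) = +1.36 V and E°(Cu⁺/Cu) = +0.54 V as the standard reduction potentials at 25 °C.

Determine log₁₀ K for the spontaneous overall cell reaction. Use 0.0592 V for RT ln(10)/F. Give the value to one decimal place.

27.7

Cathode: Cl₂/Cl⁻; anode: Cu⁺/Cu. E°cell = +0.82 V, n = 2.
log K = nE°cell / 0.0592 = (2)(+0.82) / 0.0592 = 27.7.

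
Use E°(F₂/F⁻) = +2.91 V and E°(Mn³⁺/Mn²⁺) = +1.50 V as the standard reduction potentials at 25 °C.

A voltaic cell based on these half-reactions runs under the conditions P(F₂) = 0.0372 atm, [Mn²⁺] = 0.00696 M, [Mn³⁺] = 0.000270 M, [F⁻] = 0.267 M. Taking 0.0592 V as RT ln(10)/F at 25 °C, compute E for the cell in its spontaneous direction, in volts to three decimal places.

+1.485 V

F₂/F⁻ is the cathode (higher E°), Mn³⁺/Mn²⁺ the anode: E°cell = +2.91 − (+1.50) = +1.41 V, n = 2.
Overall: F₂(g) + 2 Mn²⁺(aq) → 2 F⁻(aq) + 2 Mn³⁺(aq)
Q = [F⁻]^2·[Mn³⁺]^2 / (P(F₂)·[Mn²⁺]^2); log Q = -2.540.
E = E° − (0.0592/n) log Q = +1.41 − (0.0592/2)(-2.540) = +1.485 V.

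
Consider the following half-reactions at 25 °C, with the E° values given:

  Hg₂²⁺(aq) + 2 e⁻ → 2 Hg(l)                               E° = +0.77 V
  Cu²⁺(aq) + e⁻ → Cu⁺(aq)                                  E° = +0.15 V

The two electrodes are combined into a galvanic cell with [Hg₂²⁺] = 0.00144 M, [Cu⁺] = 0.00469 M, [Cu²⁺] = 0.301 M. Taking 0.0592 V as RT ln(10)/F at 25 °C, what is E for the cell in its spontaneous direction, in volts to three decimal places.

+0.429 V

Hg₂²⁺/Hg is the cathode (higher E°), Cu²⁺/Cu⁺ the anode: E°cell = +0.77 − (+0.15) = +0.62 V, n = 2.
Overall: Hg₂²⁺(aq) + 2 Cu⁺(aq) → 2 Hg(l) + 2 Cu²⁺(aq)
Q = [Cu²⁺]^2 / ([Hg₂²⁺]·[Cu⁺]^2); log Q = 6.456.
E = E° − (0.0592/n) log Q = +0.62 − (0.0592/2)(6.456) = +0.429 V.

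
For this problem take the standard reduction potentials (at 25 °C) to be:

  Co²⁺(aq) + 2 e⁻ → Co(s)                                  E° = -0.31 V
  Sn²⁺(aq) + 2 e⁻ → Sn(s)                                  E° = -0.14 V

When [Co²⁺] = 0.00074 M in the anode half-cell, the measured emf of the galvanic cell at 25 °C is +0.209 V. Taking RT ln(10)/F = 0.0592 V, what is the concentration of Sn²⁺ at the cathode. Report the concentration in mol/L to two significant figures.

0.015 M

Sn²⁺/Sn is the cathode, Co²⁺/Co the anode: E°cell = +0.17 V, n = 2.
Overall reaction: Sn²⁺(aq) + Co(s) → Sn(s) + Co²⁺(aq); Q = [Co²⁺]^1/[Sn²⁺]^1.
From E = E° − (0.0592/n) log Q: log Q = (E° − E)·n/0.0592 = (+0.17 − (+0.209))·2/0.0592 = -1.3176.
So 1·log[Sn²⁺] = 1·log(0.00074) − log Q = -3.1308 − (-1.3176) = -1.8132; [Sn²⁺] = 10^(-1.8132) ≈ 0.015 M.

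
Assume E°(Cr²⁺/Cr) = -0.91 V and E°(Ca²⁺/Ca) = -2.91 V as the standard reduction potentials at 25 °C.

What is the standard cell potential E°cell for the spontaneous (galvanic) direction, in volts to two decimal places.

The Cr²⁺/Cr couple has the higher reduction potential, so it is the cathode; Ca²⁺/Ca is oxidised at the anode.
E°cell = E°(cathode) − E°(anode) = (-0.91) − (-2.91) = +2.00 V.

+2.00 V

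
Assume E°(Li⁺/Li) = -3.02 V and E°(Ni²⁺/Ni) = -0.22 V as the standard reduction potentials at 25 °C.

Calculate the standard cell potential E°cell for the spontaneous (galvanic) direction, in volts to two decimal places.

+2.80 V

The Ni²⁺/Ni couple has the higher reduction potential, so it is the cathode; Li⁺/Li is oxidised at the anode.
E°cell = E°(cathode) − E°(anode) = (-0.22) − (-3.02) = +2.80 V.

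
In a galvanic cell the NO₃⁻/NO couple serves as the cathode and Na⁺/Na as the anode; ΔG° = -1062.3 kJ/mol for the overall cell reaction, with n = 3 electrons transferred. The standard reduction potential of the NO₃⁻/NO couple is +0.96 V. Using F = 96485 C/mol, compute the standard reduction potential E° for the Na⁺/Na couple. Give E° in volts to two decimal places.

-2.71 V

E°cell = −ΔG°/(nF) = −(-1062.3×10³)/((3)(96485)) = +3.670 V.
Since NO₃⁻/NO is the cathode and Na⁺/Na the anode, E°cell = E°(NO₃⁻/NO) − E°(Na⁺/Na).
So E°(Na⁺/Na) = E°(NO₃⁻/NO) − E°cell = (+0.96) − (+3.670) = -2.71 V.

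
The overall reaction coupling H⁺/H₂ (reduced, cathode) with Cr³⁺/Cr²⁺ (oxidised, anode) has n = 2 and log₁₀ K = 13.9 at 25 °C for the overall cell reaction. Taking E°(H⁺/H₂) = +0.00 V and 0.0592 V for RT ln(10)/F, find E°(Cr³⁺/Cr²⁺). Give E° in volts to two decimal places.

E°cell = (0.0592/n)·log K = (0.0592/2)(13.9) = +0.411 V.
Since H⁺/H₂ is the cathode and Cr³⁺/Cr²⁺ the anode, E°cell = E°(H⁺/H₂) − E°(Cr³⁺/Cr²⁺).
So E°(Cr³⁺/Cr²⁺) = E°(H⁺/H₂) − E°cell = (+0.00) − (+0.411) = -0.41 V.

-0.41 V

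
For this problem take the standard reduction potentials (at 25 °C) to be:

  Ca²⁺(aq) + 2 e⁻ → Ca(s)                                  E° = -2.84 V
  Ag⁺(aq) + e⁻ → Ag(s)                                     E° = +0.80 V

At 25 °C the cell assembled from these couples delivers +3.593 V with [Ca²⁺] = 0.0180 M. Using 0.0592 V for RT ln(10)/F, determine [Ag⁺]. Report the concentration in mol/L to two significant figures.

Ag⁺/Ag is the cathode, Ca²⁺/Ca the anode: E°cell = +3.64 V, n = 2.
Overall reaction: 2 Ag⁺(aq) + Ca(s) → 2 Ag(s) + Ca²⁺(aq); Q = [Ca²⁺]^1/[Ag⁺]^2.
From E = E° − (0.0592/n) log Q: log Q = (E° − E)·n/0.0592 = (+3.64 − (+3.593))·2/0.0592 = 1.5878.
So 2·log[Ag⁺] = 1·log(0.018) − log Q = -1.7447 − (1.5878) = -3.3325; log[Ag⁺] = -3.3325 / 2 = -1.6663; [Ag⁺] = 10^(-1.6663) ≈ 0.022 M.

0.022 M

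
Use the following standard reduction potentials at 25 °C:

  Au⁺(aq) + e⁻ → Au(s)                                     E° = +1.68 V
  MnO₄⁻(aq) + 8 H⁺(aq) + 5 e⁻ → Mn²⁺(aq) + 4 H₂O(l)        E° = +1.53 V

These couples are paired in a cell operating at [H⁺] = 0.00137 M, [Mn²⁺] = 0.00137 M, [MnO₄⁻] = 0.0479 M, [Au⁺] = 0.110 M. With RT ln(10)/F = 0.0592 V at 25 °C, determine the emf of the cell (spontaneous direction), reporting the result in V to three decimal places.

+0.346 V

Au⁺/Au is the cathode (higher E°), MnO₄⁻/Mn²⁺ the anode: E°cell = +1.68 − (+1.53) = +0.15 V, n = 5.
Overall: 5 Au⁺(aq) + Mn²⁺(aq) + 4 H₂O(l) → 5 Au(s) + MnO₄⁻(aq) + 8 H⁺(aq)
Q = [MnO₄⁻]·[H⁺]^8 / ([Au⁺]^5·[Mn²⁺]); log Q = -16.570.
E = E° − (0.0592/n) log Q = +0.15 − (0.0592/5)(-16.570) = +0.346 V.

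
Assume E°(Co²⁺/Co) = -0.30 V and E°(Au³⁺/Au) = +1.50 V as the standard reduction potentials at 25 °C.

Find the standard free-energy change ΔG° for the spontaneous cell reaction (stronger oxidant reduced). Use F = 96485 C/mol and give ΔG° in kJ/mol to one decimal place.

Au³⁺/Au (E° = +1.50 V) is the cathode; Co²⁺/Co (E° = -0.30 V) is the anode, so E°cell = +1.80 V.
Balancing electrons gives n = 6 (lcm of 3 and 2).
ΔG° = −nFE° = −(6)(96485)(+1.80) = -1,042,038 J = -1042.0 kJ/mol.

-1042.0 kJ/mol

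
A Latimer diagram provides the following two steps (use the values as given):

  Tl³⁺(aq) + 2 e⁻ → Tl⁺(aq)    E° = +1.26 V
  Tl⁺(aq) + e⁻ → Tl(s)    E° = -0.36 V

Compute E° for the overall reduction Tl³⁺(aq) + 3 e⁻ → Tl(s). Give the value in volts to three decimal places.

+0.720 V

Adding the free-energy changes (−nFE°) of the two steps gives −n₃FE°₃ = −n₁FE°₁ − n₂FE°₂.
E°₃ = (2×+1.26 + 1×-0.36) / 3 = (+2.160) / 3 = +0.720 V.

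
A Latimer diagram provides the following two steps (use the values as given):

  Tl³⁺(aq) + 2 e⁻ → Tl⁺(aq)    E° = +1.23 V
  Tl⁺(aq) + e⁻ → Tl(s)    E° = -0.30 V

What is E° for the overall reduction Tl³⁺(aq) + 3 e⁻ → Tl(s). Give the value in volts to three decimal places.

+0.720 V

Standard free energies of sequential steps add: ΔG°₃ = ΔG°₁ + ΔG°₂, so n₃E°₃ = n₁E°₁ + n₂E°₂.
E°₃ = (2×+1.23 + 1×-0.30) / 3 = (+2.160) / 3 = +0.720 V.
Simply averaging or adding the two E° values would be wrong; the electron-weighted sum is required.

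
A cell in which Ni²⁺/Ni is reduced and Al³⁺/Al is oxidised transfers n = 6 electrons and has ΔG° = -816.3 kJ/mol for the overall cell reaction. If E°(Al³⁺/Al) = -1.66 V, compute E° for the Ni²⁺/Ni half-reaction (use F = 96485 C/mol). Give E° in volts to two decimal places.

-0.25 V

E°cell = −ΔG°/(nF) = −(-816.3×10³)/((6)(96485)) = +1.410 V.
Since Ni²⁺/Ni is the cathode and Al³⁺/Al the anode, E°cell = E°(Ni²⁺/Ni) − E°(Al³⁺/Al).
So E°(Ni²⁺/Ni) = E°cell + E°(Al³⁺/Al) = +1.410 + (-1.66) = -0.25 V.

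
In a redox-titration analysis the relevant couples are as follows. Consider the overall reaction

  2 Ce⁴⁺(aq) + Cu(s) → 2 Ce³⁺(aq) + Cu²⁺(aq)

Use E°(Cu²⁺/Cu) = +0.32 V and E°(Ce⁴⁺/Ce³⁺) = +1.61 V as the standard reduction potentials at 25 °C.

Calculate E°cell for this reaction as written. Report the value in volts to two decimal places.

The Ce⁴⁺/Ce³⁺ couple has the higher reduction potential, so it is the cathode; Cu²⁺/Cu is oxidised at the anode.
E°cell = E°(cathode) − E°(anode) = (+1.61) − (+0.32) = +1.29 V.
Since E°cell > 0, the reaction is spontaneous under standard conditions.

+1.29 V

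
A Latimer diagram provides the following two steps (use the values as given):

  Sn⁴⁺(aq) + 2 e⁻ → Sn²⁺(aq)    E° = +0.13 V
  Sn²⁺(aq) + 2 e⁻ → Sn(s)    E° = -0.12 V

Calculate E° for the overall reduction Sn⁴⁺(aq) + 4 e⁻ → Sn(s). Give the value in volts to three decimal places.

+0.005 V

Standard free energies of sequential steps add: ΔG°₃ = ΔG°₁ + ΔG°₂, so n₃E°₃ = n₁E°₁ + n₂E°₂.
E°₃ = (2×+0.13 + 2×-0.12) / 4 = (+0.020) / 4 = +0.005 V.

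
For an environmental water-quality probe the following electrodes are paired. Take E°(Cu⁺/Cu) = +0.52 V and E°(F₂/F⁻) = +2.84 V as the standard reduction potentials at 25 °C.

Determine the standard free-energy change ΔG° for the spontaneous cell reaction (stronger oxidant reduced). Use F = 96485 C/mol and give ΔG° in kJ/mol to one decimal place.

-447.7 kJ/mol

F₂/F⁻ (E° = +2.84 V) is the cathode; Cu⁺/Cu (E° = +0.52 V) is the anode, so E°cell = +2.32 V.
Balancing electrons gives n = 2 (lcm of 2 and 1).
ΔG° = −nFE° = −(2)(96485)(+2.32) = -447,690 J = -447.7 kJ/mol.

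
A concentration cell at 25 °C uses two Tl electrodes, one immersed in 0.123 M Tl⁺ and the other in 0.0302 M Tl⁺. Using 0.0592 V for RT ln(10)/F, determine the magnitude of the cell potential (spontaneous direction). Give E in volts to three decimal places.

+0.036 V

For a concentration cell E°cell = 0. The 0.123 M side is the cathode (reduction is favoured where [Tl⁺] is higher).
With n = 1, E = −(0.0592/1) log([Tl⁺]ₐₙ/[Tl⁺]꜀ₐₜ) = −(0.0592/1) log(0.0302/0.123) = −(0.0592/1)(-0.610) = +0.036 V.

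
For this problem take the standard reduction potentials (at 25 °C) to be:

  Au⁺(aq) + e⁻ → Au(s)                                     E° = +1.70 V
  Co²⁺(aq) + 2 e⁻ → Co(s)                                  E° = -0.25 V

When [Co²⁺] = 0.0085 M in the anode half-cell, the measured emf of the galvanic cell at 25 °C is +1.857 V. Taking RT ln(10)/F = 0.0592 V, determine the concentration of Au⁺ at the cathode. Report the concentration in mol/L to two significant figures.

0.0025 M

Au⁺/Au is the cathode, Co²⁺/Co the anode: E°cell = +1.95 V, n = 2.
Overall reaction: 2 Au⁺(aq) + Co(s) → 2 Au(s) + Co²⁺(aq); Q = [Co²⁺]^1/[Au⁺]^2.
From E = E° − (0.0592/n) log Q: log Q = (E° − E)·n/0.0592 = (+1.95 − (+1.857))·2/0.0592 = 3.1419.
So 2·log[Au⁺] = 1·log(0.0085) − log Q = -2.0706 − (3.1419) = -5.2125; log[Au⁺] = -5.2125 / 2 = -2.6063; [Au⁺] = 10^(-2.6063) ≈ 0.0025 M.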